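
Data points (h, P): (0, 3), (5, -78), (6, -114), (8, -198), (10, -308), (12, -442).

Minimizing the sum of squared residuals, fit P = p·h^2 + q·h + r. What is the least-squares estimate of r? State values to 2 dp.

Sums needed: Σh^2·h^2 = 36753, Σh^2·h = 3581, Σh^2 = 369, Σh·h = 369, Σh = 41, Σ1 = 6.
And Σh^2·P = -113174, Σh·P = -11042, ΣP = -1137.
Row-reducing yields p = -21617/7293, q = -278/187, r = 21509/7293.

r = 2.95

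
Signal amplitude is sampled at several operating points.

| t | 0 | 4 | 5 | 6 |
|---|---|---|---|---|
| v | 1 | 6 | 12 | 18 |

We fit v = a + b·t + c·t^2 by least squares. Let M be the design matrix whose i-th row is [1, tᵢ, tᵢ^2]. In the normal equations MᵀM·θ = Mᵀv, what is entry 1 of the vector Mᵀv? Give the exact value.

Entry 1 ↔ basis 1, so (Mᵀv)_{1} = Σᵢ vᵢ = (1)·(1) + (1)·(6) + (1)·(12) + (1)·(18) = 37.

37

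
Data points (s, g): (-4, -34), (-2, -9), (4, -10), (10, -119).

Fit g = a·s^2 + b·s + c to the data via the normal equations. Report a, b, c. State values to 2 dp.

a = -1.52, b = 2.99, c = 2.53

Compute the Gram sums: Σs^2·s^2 = 10528, Σs^2·s = 992, Σs^2 = 136, Σs·s = 136, Σs = 8, Σ1 = 4.
Right-hand side: Σs^2·g = -12640, Σs·g = -1076, Σg = -172.
Normal equations: [[10528, 992, 136]; [992, 136, 8]; [136, 8, 4]]·[a, b, c]ᵀ = [-12640, -1076, -172]ᵀ.
Row-reducing yields a = -50/33, b = 329/110, c = 38/15.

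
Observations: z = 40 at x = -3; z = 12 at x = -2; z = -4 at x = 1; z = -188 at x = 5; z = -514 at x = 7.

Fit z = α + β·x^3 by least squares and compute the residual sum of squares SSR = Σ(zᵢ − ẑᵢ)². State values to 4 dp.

Sums needed: Σ1 = 5, Σx^3 = 434, Σx^3·x^3 = 134068.
Right-hand side: Σz = -654, Σx^3·z = -200982.
Δ = 5·134068 − 434² = 481984.
α = ((-654)·134068 − 434·(-200982))/481984 = -113571/120496; β = (5·(-200982) − 434·(-654))/481984 = -360537/240992.
Residuals: 132323/240992, 117375/120496, -376289/240992, -12229/240992, 21445/240992; SSR = 445699/120496.

SSR = 3.6989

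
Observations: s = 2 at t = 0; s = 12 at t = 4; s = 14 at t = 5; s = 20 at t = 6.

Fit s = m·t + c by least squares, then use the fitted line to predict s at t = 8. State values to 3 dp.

ŝ = 23.880

Normal-equation sums: Σt·t = 77, Σt = 15, Σ1 = 4.
Right-hand side: Σt·s = 238, Σs = 48.
Eliminating c: 4·(row 1) − 15·(row 2) gives 83·m = 4·238 − 15·48 = 232, so m = 232/83.
Then c = (48 − 15·(232/83))/4 = 126/83.
At t = 8: ŝ = (232/83)·(8) + (126/83)·(1) = 1982/83.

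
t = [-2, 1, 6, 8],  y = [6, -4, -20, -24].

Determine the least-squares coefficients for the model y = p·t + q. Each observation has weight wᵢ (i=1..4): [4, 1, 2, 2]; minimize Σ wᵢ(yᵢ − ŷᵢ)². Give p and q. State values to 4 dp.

The normal system AᵀWA·[p, q]ᵀ = AᵀWy is [[217, 21]; [21, 9]]·[p, q]ᵀ = [-676, -68]ᵀ.
Eliminating q: 9·(row 1) − 21·(row 2) gives 1512·p = 9·(-676) − 21·(-68) = -4656, so p = -194/63.
Then q = ((-68) − 21·(-194/63))/9 = -10/27.

p = -3.0794, q = -0.3704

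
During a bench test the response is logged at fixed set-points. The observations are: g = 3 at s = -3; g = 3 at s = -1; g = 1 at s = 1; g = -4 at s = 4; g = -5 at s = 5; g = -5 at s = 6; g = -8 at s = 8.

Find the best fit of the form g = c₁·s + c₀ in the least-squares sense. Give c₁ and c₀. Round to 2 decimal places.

c₁ = -1.09, c₀ = 0.96

Normal-equation sums: Σs·s = 152, Σs = 20, Σ1 = 7.
And Σs·g = -146, Σg = -15.
Normal equations: [[152, 20]; [20, 7]]·[c₁, c₀]ᵀ = [-146, -15]ᵀ.
det = 152·7 − 20² = 664.
c₁ = ((-146)·7 − 20·(-15))/664 = -361/332; c₀ = (152·(-15) − 20·(-146))/664 = 80/83.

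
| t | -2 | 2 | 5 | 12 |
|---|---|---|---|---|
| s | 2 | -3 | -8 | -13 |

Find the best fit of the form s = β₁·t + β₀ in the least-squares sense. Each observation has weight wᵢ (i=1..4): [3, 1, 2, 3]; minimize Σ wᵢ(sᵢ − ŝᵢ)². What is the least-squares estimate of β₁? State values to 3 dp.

Sums needed: Σwᵢ·t·t = 498, Σwᵢ·t = 42, Σwᵢ·1 = 9.
Moment sums: Σwᵢ·t·s = -566, Σwᵢ·s = -52.
Normal equations: [[498, 42]; [42, 9]]·[β₁, β₀]ᵀ = [-566, -52]ᵀ.
Eliminating β₀: 9·(row 1) − 42·(row 2) gives 2718·β₁ = 9·(-566) − 42·(-52) = -2910, so β₁ = -485/453.
Then β₀ = ((-52) − 42·(-485/453))/9 = -118/151.

β₁ = -1.071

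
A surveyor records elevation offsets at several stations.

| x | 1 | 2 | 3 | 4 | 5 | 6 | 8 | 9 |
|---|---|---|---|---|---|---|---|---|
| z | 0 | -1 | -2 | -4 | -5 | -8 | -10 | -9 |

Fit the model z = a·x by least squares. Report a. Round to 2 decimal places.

a = -1.09

MᵀM·[a]ᵀ = Mᵀz reads: 236·a = -258.
(Σx·x = 236, Σx·z = -258.)
a = (-258)/236 = -1.09322.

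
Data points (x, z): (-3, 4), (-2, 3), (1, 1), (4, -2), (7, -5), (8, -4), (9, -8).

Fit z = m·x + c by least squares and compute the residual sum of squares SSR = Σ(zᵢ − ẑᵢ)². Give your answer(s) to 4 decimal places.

AᵀA·[m, c]ᵀ = Aᵀz reads: 224·m + 24·c = -164;  24·m + 7·c = -11.
(Σx·x = 224, Σx = 24, Σ1 = 7, Σx·z = -164, Σz = -11.)
Δ = 224·7 − 24² = 992.
m = ((-164)·7 − 24·(-11))/992 = -221/248; c = (224·(-11) − 24·(-164))/992 = 46/31.
Residuals: -39/248, -33/124, 101/248, 5/62, -61/248, 51/31, -363/248; SSR = 321/62.

SSR = 5.1774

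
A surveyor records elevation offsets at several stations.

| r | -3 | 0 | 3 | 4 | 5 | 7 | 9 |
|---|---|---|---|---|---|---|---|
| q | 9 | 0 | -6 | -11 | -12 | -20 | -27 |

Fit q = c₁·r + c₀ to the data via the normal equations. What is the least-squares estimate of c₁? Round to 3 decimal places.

The normal system AᵀA·[c₁, c₀]ᵀ = Aᵀq is [[189, 25]; [25, 7]]·[c₁, c₀]ᵀ = [-532, -67]ᵀ.
Eliminating c₀: 7·(row 1) − 25·(row 2) gives 698·c₁ = 7·(-532) − 25·(-67) = -2049, so c₁ = -2049/698.
Then c₀ = ((-67) − 25·(-2049/698))/7 = 637/698.

c₁ = -2.936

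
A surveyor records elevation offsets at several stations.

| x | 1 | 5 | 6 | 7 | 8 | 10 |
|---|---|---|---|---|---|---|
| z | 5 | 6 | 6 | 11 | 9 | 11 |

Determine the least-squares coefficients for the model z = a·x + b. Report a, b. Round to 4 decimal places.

a = 0.7260, b = 3.5231

Sums needed: Σx·x = 275, Σx = 37, Σ1 = 6.
For Mᵀz: Σx·z = 330, Σz = 48.
det = 275·6 − 37² = 281.
a = (330·6 − 37·48)/281 = 204/281; b = (275·48 − 37·330)/281 = 990/281.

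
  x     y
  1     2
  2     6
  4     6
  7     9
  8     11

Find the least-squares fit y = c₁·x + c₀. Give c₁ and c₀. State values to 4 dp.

c₁ = 1.0591, c₀ = 2.1398

AᵀA·[c₁, c₀]ᵀ = Aᵀy reads: 134·c₁ + 22·c₀ = 189;  22·c₁ + 5·c₀ = 34.
(Σx·x = 134, Σx = 22, Σ1 = 5, Σx·y = 189, Σy = 34.)
Eliminating c₀: 5·(row 1) − 22·(row 2) gives 186·c₁ = 5·189 − 22·34 = 197, so c₁ = 197/186.
Then c₀ = (34 − 22·(197/186))/5 = 199/93.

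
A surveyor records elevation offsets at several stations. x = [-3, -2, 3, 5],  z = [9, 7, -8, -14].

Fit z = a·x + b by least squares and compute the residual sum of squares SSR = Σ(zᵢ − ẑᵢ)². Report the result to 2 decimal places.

SSR = 0.44

Entries of AᵀA: Σx·x = 47, Σx = 3, Σ1 = 4.
Right-hand side: Σx·z = -135, Σz = -6.
Normal equations: [[47, 3]; [3, 4]]·[a, b]ᵀ = [-135, -6]ᵀ.
Eliminating b: 4·(row 1) − 3·(row 2) gives 179·a = 4·(-135) − 3·(-6) = -522, so a = -522/179.
Then b = ((-6) − 3·(-522/179))/4 = 123/179.
Residuals: -78/179, 86/179, 11/179, -19/179; SSR = 78/179.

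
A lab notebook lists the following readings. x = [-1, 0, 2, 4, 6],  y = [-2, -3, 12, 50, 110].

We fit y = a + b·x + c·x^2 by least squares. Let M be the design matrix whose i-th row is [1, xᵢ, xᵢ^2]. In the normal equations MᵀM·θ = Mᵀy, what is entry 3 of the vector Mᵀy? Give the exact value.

Entry 3 ↔ basis x^2, so (Mᵀy)_{3} = Σᵢ (x^2)·yᵢ = (1)·(-2) + (0)·(-3) + (4)·(12) + (16)·(50) + (36)·(110) = 4806.

4806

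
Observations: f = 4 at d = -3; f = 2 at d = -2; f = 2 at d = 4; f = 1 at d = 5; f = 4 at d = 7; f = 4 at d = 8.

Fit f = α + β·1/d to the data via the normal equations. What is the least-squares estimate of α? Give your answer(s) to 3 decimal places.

Normal-equation sums: Σ1 = 6, Σ1/d = -97/840, Σ1/d·1/d = 352549/705600.
And Σf = 17, Σ1/d·f = -59/105.
XᵀX·[α, β]ᵀ = Xᵀf becomes [[6, -97/840]; [-97/840, 352549/705600]]·[α, β]ᵀ = [17, -59/105]ᵀ.
Eliminating β: (352549/705600)·(row 1) − (-97/840)·(row 2) gives (421177/141120)·α = (352549/705600)·17 − (-97/840)·(-59/105) = 5947549/705600, so α = 5947549/2105885.
Then β = ((-59/105) − (-97/840)·(5947549/2105885))/(352549/705600) = -198744/421177.

α = 2.824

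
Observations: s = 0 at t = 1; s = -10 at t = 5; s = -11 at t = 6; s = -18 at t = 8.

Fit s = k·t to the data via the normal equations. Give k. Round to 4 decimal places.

Sums needed: Σt·t = 126.
And Σt·s = -260.
MᵀM·[k]ᵀ = Mᵀs becomes [[126]]·[k]ᵀ = [-260]ᵀ.
Hence k = -260 / 126 ≈ -2.06349.

k = -2.0635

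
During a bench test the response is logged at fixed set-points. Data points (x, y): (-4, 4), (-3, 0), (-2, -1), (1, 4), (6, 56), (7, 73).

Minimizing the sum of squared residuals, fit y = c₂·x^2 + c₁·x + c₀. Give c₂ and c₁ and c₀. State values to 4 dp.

c₂ = 1.0347, c₁ = 3.1203, c₀ = 0.2347

From the data, Σx^2·x^2 = 4051, Σx^2·x = 461, Σx^2 = 115, Σx·x = 115, Σx = 5, Σ1 = 6.
For Mᵀy: Σx^2·y = 5657, Σx·y = 837, Σy = 136.
Inverting the 3×3 Gram matrix, [c₂, c₁, c₀]ᵀ = [31637/30576, 95405/30576, 23/98]ᵀ.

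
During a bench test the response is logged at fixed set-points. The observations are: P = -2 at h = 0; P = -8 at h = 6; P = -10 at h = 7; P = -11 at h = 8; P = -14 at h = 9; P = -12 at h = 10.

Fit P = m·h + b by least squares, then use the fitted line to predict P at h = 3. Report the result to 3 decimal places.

P̂ = -5.332

Forming MᵀM = [[330, 40]; [40, 6]] and MᵀP = [-452, -57]ᵀ gives MᵀM·[m, b]ᵀ = MᵀP.
det = 330·6 − 40² = 380.
m = ((-452)·6 − 40·(-57))/380 = -108/95; b = (330·(-57) − 40·(-452))/380 = -73/38.
At h = 3: P̂ = (-108/95)·(3) + (-73/38)·(1) = -1013/190.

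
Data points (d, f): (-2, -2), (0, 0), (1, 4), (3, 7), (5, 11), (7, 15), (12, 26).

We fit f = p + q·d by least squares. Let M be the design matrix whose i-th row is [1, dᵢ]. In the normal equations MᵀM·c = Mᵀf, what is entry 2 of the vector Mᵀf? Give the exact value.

501

Entry 2 ↔ basis d, so (Mᵀf)_{2} = Σᵢ (d)·fᵢ = (-2)·(-2) + (0)·(0) + (1)·(4) + (3)·(7) + (5)·(11) + (7)·(15) + (12)·(26) = 501.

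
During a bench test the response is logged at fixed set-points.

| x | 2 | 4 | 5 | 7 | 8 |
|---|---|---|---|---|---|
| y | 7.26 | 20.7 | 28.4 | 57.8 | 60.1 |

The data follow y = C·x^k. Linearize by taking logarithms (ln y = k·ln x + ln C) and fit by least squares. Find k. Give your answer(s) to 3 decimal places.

k = 1.579

With ln yᵢ as the transformed response and ln xᵢ as the regressor:
Σln x = 7.7142, Σ(ln x)² = 13.1032, Σln y = 16.5119, Σln x·ln y = 27.3725.
Equations: 13.1032·k + 7.7142·ln C = 27.3725;  7.7142·k + 5·ln C = 16.5119.
Solving (det = 6.0066): k = 1.57923, ln C = 0.86588.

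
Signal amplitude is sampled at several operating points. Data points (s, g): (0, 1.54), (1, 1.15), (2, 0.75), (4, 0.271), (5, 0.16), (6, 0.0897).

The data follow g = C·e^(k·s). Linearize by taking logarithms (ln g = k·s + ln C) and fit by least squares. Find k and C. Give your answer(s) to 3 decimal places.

k = -0.482, C = 1.765

Let Y = ln g. Fitting Y = k·s + ln C by least squares:
Σs = 18.0000, Σ(s)² = 82.0000, Σln g = -5.2656, Σs·ln g = -29.2888.
Equations: 82.0000·k + 18.0000·ln C = -29.2888;  18.0000·k + 6·ln C = -5.2656.
Slope k = (n·Σs·ln g − Σs·Σln g)/(n·Σ(s)² − (Σs)²) = (6·-29.2888 − 18.0000·-5.2656)/168.0000 = -0.48185; ln C = (Σln g − k·Σs)/n = 0.56795, so C = exp(0.56795) = 1.76464.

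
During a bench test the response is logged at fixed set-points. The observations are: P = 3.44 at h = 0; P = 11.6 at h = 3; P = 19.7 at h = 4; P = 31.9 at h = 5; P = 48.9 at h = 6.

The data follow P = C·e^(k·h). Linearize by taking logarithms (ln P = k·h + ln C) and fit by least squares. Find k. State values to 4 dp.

k = 0.4461

Taking logs, ln P = k·h + ln C, so regress ln P on h.
Sums: Σh = 18.0000, Σ(h)² = 86.0000, Σln P = 14.0195, Σh·ln P = 59.9272.
Normal system: [[86.0000, 18.0000]; [18.0000, 5]]·[k, ln C]ᵀ = [59.9272, 14.0195]ᵀ.
Solving (det = 106.0000): k = 0.44609, ln C = 1.19798.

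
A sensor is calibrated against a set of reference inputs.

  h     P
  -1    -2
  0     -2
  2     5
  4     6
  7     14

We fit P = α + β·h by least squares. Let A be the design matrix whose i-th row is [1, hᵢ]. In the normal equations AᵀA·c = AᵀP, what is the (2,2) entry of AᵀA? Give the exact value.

Row 2 ↔ basis h, column 2 ↔ basis h, so (AᵀA)_{2,2} = Σᵢ (h)·(h) = (-1)·(-1) + (0)·(0) + (2)·(2) + (4)·(4) + (7)·(7) = 70.

70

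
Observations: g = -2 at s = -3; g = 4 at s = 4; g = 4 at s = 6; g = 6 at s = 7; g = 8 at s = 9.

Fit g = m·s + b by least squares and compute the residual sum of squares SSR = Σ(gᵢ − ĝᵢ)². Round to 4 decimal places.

SSR = 1.7277

Setting ∂/∂m … = 0 gives: 191·m + 23·b = 160;  23·m + 5·b = 20.
(Σs·s = 191, Σs = 23, Σ1 = 5, Σs·g = 160, Σg = 20.)
Eliminating b: 5·(row 1) − 23·(row 2) gives 426·m = 5·160 − 23·20 = 340, so m = 170/213.
Then b = (20 − 23·(170/213))/5 = 70/213.
Residuals: 14/213, 34/71, -238/213, 6/71, 104/213; SSR = 368/213.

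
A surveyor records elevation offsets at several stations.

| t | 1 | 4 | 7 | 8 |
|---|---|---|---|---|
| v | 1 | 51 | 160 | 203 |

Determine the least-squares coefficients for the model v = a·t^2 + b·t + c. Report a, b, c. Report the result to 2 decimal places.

Forming MᵀM = [[6754, 920, 130]; [920, 130, 20]; [130, 20, 4]] and Mᵀv = [21649, 2949, 415]ᵀ gives MᵀM·[a, b, c]ᵀ = Mᵀv.
Inverting the 3×3 Gram matrix, [a, b, c]ᵀ = [197/66, 749/330, -152/33]ᵀ.

a = 2.98, b = 2.27, c = -4.61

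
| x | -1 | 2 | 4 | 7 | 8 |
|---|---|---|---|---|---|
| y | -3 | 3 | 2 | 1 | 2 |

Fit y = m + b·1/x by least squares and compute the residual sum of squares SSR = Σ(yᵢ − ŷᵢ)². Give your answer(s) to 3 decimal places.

SSR = 0.575

AᵀA·[m, b]ᵀ = Aᵀy reads: 5·m + (1/56)·b = 5;  (1/56)·m + (4229/3136)·b = 151/28.
(Σ1 = 5, Σ1/x = 1/56, Σ1/x·1/x = 4229/3136, Σy = 5, Σ1/x·y = 151/28.)
Δ = 5·(4229/3136) − (1/56)² = 2643/392.
m = (5·(4229/3136) − (1/56)·(151/28))/(2643/392) = 20843/21144; b = (5·(151/28) − (1/56)·5)/(2643/392) = 10535/2643.
Residuals: 5/21144, 449/21144, 125/7048, -3913/7048, 5455/10572; SSR = 12163/21144.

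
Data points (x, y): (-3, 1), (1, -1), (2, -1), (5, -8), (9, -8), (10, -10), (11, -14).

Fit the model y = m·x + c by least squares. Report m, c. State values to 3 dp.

Sums needed: Σx·x = 341, Σx = 35, Σ1 = 7.
Moment sums: Σx·y = -372, Σy = -41.
det = 341·7 − 35² = 1162.
m = ((-372)·7 − 35·(-41))/1162 = -167/166; c = (341·(-41) − 35·(-372))/1162 = -961/1162.

m = -1.006, c = -0.827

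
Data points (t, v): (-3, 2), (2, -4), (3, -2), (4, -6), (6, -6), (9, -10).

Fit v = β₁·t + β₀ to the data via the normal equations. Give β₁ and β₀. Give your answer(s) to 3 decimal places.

Compute the Gram sums: Σt·t = 155, Σt = 21, Σ1 = 6.
Right-hand side: Σt·v = -170, Σv = -26.
det = 155·6 − 21² = 489.
β₁ = ((-170)·6 − 21·(-26))/489 = -158/163; β₀ = (155·(-26) − 21·(-170))/489 = -460/489.

β₁ = -0.969, β₀ = -0.941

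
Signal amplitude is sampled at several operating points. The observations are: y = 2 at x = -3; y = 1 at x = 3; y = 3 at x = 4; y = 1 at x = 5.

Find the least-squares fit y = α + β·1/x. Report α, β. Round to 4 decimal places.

α = 1.8201, β = -0.6233

With design matrix M, MᵀM = [[4, 9/20]; [9/20, 1169/3600]] and Mᵀy = [7, 37/60]ᵀ.
det = 4·(1169/3600) − (9/20)² = 3947/3600.
α = (7·(1169/3600) − (9/20)·(37/60))/(3947/3600) = 7184/3947; β = (4·(37/60) − (9/20)·7)/(3947/3600) = -2460/3947.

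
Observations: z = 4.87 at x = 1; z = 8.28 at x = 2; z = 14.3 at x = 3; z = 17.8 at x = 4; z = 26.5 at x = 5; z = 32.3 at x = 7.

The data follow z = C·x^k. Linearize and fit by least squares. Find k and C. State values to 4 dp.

Let Y = ln z. Fitting Y = k·ln x + ln C by least squares:
Sums: Σln x = 6.7334, Σ(ln x)² = 9.9861, Σln z = 15.9886, Σln x·ln z = 20.4157.
Normal system: [[9.9861, 6.7334]; [6.7334, 6]]·[k, ln C]ᵀ = [20.4157, 15.9886]ᵀ.
Δ = 9.9861·6 − (6.7334)² = 14.5777; k = (20.4157·6 − 6.7334·15.9886)/14.5777 = 1.01777, ln C = (9.9861·15.9886 − 6.7334·20.4157)/14.5777 = 1.52259, so C = exp(1.52259) = 4.58410.

k = 1.0178, C = 4.5841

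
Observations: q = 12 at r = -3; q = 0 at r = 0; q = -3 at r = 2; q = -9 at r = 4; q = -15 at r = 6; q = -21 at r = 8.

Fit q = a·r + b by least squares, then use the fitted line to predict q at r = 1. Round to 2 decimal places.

XᵀX·[a, b]ᵀ = Xᵀq reads: 129·a + 17·b = -336;  17·a + 6·b = -36.
Eliminating b: 6·(row 1) − 17·(row 2) gives 485·a = 6·(-336) − 17·(-36) = -1404, so a = -1404/485.
Then b = ((-36) − 17·(-1404/485))/6 = 1068/485.
At r = 1: q̂ = (-1404/485)·(1) + (1068/485)·(1) = -336/485.

q̂ = -0.69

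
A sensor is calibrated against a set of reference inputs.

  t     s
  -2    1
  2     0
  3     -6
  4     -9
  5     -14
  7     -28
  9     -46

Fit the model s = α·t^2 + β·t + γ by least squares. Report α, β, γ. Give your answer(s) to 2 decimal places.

From the data, Σt^2·t^2 = 9956, Σt^2·t = 1288, Σt^2 = 188, Σt·t = 188, Σt = 28, Σ1 = 7.
Moment sums: Σt^2·s = -5642, Σt·s = -736, Σs = -102.
So AᵀA·[α, β, γ]ᵀ = Aᵀs: [[9956, 1288, 188]; [1288, 188, 28]; [188, 28, 7]]·[α, β, γ]ᵀ = [-5642, -736, -102]ᵀ.
Solving the 3×3 system (Gaussian elimination) gives α = -13063/24974, β = -7827/12487, γ = 24772/12487.

α = -0.52, β = -0.63, γ = 1.98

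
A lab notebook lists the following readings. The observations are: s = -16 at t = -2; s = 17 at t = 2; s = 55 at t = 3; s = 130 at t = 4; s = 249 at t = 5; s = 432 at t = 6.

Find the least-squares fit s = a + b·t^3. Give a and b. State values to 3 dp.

a = 0.855, b = 1.995

Normal-equation sums: Σ1 = 6, Σt^3 = 432, Σt^3·t^3 = 67234.
For Xᵀs: Σs = 867, Σt^3·s = 134506.
So XᵀX·[a, b]ᵀ = Xᵀs: [[6, 432]; [432, 67234]]·[a, b]ᵀ = [867, 134506]ᵀ.
Determinant 6·67234 − 432² = 216780.
a = (867·67234 − 432·134506)/216780 = 30881/36130; b = (6·134506 − 432·867)/216780 = 36041/18065.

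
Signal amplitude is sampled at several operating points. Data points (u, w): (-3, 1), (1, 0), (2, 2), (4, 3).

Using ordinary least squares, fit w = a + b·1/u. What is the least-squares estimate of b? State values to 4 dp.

Sums needed: Σ1 = 4, Σ1/u = 17/12, Σ1/u·1/u = 205/144.
And Σw = 6, Σ1/u·w = 17/12.
MᵀM·[a, b]ᵀ = Mᵀw becomes [[4, 17/12]; [17/12, 205/144]]·[a, b]ᵀ = [6, 17/12]ᵀ.
det = 4·(205/144) − (17/12)² = 59/16.
a = (6·(205/144) − (17/12)·(17/12))/(59/16) = 941/531; b = (4·(17/12) − (17/12)·6)/(59/16) = -136/177.

b = -0.7684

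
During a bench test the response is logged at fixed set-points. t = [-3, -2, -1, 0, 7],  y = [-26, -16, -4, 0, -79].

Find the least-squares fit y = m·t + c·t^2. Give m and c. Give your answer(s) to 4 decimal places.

m = 2.9127, c = -2.0277

Setting ∂/∂m … = 0 gives: 63·m + 307·c = -439;  307·m + 2499·c = -4173.
(Σt·t = 63, Σt·t^2 = 307, Σt^2·t^2 = 2499, Σt·y = -439, Σt^2·y = -4173.)
Δ = 63·2499 − 307² = 63188.
m = ((-439)·2499 − 307·(-4173))/63188 = 92025/31594; c = (63·(-4173) − 307·(-439))/63188 = -64063/31594.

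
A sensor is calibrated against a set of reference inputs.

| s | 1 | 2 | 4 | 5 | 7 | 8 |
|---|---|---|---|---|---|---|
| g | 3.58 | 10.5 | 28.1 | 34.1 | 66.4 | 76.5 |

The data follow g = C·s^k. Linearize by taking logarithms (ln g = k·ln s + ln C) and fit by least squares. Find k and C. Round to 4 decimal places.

k = 1.4624, C = 3.6349

With ln gᵢ as the transformed response and ln sᵢ as the regressor:
XᵀX = [[13.1032, 7.7142]; [7.7142, 6]], rhs = [29.1180, 19.0248]ᵀ  (here Σln s = 7.7142, Σ(ln s)² = 13.1032, Σln g = 19.0248, Σln s·ln g = 29.1180).
Solving (det = 19.1098): k = 1.46240, ln C = 1.29058, so C = exp(1.29058) = 3.63490.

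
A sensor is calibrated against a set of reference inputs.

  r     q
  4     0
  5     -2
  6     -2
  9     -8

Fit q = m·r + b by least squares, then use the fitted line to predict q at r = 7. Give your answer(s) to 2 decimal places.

Entries of AᵀA: Σr·r = 158, Σr = 24, Σ1 = 4.
Moment sums: Σr·q = -94, Σq = -12.
Determinant 158·4 − 24² = 56.
m = ((-94)·4 − 24·(-12))/56 = -11/7; b = (158·(-12) − 24·(-94))/56 = 45/7.
At r = 7: q̂ = (-11/7)·(7) + (45/7)·(1) = -32/7.

q̂ = -4.57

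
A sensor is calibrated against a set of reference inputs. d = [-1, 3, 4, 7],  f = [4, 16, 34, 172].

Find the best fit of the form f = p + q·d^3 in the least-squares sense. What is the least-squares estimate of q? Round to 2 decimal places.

The normal system MᵀM·[p, q]ᵀ = Mᵀf is [[4, 433]; [433, 122475]]·[p, q]ᵀ = [226, 61600]ᵀ.
Δ = 4·122475 − 433² = 302411.
p = (226·122475 − 433·61600)/302411 = 1006550/302411; q = (4·61600 − 433·226)/302411 = 148542/302411.

q = 0.49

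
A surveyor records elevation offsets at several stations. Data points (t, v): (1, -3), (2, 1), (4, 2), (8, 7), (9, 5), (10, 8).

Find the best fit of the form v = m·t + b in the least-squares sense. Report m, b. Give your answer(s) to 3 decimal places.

The normal equations are: 266·m + 34·b = 188;  34·m + 6·b = 20.
(Σt·t = 266, Σt = 34, Σ1 = 6, Σt·v = 188, Σv = 20.)
Determinant 266·6 − 34² = 440.
m = (188·6 − 34·20)/440 = 56/55; b = (266·20 − 34·188)/440 = -134/55.

m = 1.018, b = -2.436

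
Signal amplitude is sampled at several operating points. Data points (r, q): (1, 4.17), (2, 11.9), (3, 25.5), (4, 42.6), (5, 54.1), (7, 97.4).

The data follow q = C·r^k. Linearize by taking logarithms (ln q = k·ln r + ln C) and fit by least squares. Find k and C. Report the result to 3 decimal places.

Linearized form: ln q = k·ln r + ln C. From the 6 transformed points,
Over the data: Σln r = 6.7334, Σ(ln r)² = 9.9861, Σln q = 19.4646, Σln r·ln q = 25.8088.
Normal system: [[9.9861, 6.7334]; [6.7334, 6]]·[k, ln C]ᵀ = [25.8088, 19.4646]ᵀ.
Solving (det = 14.5777): k = 1.63191, ln C = 1.41272, so C = exp(1.41272) = 4.10710.

k = 1.632, C = 4.107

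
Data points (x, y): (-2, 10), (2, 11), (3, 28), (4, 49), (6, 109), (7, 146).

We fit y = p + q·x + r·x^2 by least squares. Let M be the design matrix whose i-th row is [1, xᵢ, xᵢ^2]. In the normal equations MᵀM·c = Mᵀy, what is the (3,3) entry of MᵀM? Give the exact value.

4066

Row 3 ↔ basis x^2, column 3 ↔ basis x^2, so (MᵀM)_{3,3} = Σᵢ (x^2)·(x^2) = (4)·(4) + (4)·(4) + (9)·(9) + (16)·(16) + (36)·(36) + (49)·(49) = 4066.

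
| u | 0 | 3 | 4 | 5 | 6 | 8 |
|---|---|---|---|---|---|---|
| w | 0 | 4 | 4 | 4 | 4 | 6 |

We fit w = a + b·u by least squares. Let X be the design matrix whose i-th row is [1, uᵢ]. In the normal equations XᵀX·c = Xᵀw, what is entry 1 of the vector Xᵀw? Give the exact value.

22

Entry 1 ↔ basis 1, so (Xᵀw)_{1} = Σᵢ wᵢ = (1)·(0) + (1)·(4) + (1)·(4) + (1)·(4) + (1)·(4) + (1)·(6) = 22.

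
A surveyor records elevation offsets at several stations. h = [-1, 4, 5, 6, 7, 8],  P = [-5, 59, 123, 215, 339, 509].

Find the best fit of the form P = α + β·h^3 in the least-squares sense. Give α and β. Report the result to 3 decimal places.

α = -3.509, β = 1.002

Sums needed: Σ1 = 6, Σh^3 = 1259, Σh^3·h^3 = 446171.
Moment sums: ΣP = 1240, Σh^3·P = 442481.
MᵀM·[α, β]ᵀ = MᵀP becomes [[6, 1259]; [1259, 446171]]·[α, β]ᵀ = [1240, 442481]ᵀ.
Δ = 6·446171 − 1259² = 1091945.
α = (1240·446171 − 1259·442481)/1091945 = -3831539/1091945; β = (6·442481 − 1259·1240)/1091945 = 1093726/1091945.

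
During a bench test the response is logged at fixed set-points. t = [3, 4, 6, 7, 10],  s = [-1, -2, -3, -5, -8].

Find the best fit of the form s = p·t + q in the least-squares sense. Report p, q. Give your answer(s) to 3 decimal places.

Normal-equation sums: Σt·t = 210, Σt = 30, Σ1 = 5.
And Σt·s = -144, Σs = -19.
So AᵀA·[p, q]ᵀ = Aᵀs: [[210, 30]; [30, 5]]·[p, q]ᵀ = [-144, -19]ᵀ.
det = 210·5 − 30² = 150.
p = ((-144)·5 − 30·(-19))/150 = -1; q = (210·(-19) − 30·(-144))/150 = 11/5.

p = -1.000, q = 2.200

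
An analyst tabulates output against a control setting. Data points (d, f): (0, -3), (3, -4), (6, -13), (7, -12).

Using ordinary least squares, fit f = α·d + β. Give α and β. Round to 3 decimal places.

Forming AᵀA = [[94, 16]; [16, 4]] and Aᵀf = [-174, -32]ᵀ gives AᵀA·[α, β]ᵀ = Aᵀf.
Δ = 94·4 − 16² = 120.
α = ((-174)·4 − 16·(-32))/120 = -23/15; β = (94·(-32) − 16·(-174))/120 = -28/15.

α = -1.533, β = -1.867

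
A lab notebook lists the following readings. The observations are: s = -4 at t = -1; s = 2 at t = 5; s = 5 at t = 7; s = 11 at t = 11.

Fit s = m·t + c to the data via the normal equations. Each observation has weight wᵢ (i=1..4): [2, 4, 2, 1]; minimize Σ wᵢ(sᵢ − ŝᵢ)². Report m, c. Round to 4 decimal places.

m = 1.2000, c = -3.4000

The normal system AᵀWA·[m, c]ᵀ = AᵀWs is [[321, 43]; [43, 9]]·[m, c]ᵀ = [239, 21]ᵀ.
Eliminating c: 9·(row 1) − 43·(row 2) gives 1040·m = 9·239 − 43·21 = 1248, so m = 6/5.
Then c = (21 − 43·(6/5))/9 = -17/5.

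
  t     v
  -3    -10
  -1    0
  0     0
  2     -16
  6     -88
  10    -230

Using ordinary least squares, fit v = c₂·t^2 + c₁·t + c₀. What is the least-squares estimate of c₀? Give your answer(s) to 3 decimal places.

Setting ∂/∂c₂ … = 0 gives: 11394·c₂ + 1196·c₁ + 150·c₀ = -26322;  1196·c₂ + 150·c₁ + 14·c₀ = -2830;  150·c₂ + 14·c₁ + 6·c₀ = -344.
(Σt^2·t^2 = 11394, Σt^2·t = 1196, Σt^2 = 150, Σt·t = 150, Σt = 14, Σ1 = 6, Σt^2·v = -26322, Σt·v = -2830, Σv = -344.)
Inverting the 3×3 Gram matrix, [c₂, c₁, c₀]ᵀ = [-273193/135885, -126031/45295, -78698/135885]ᵀ.

c₀ = -0.579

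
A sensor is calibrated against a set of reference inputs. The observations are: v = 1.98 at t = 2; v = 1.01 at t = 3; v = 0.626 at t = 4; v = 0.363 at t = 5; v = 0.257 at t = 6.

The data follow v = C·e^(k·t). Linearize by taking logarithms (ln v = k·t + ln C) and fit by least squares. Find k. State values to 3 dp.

Linearized form: ln v = k·t + ln C. From the 5 transformed points,
Σt = 20.0000, Σ(t)² = 90.0000, Σln v = -2.1474, Σt·ln v = -13.6964.
Equations: 90.0000·k + 20.0000·ln C = -13.6964;  20.0000·k + 5·ln C = -2.1474.
Δ = 90.0000·5 − (20.0000)² = 50.0000; k = (-13.6964·5 − 20.0000·-2.1474)/50.0000 = -0.51069, ln C = (90.0000·-2.1474 − 20.0000·-13.6964)/50.0000 = 1.61326.

k = -0.511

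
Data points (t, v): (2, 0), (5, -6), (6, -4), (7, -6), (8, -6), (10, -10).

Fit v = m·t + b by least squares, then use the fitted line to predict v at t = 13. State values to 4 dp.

The normal equations are: 278·m + 38·b = -244;  38·m + 6·b = -32.
(Σt·t = 278, Σt = 38, Σ1 = 6, Σt·v = -244, Σv = -32.)
Determinant 278·6 − 38² = 224.
m = ((-244)·6 − 38·(-32))/224 = -31/28; b = (278·(-32) − 38·(-244))/224 = 47/28.
At t = 13: v̂ = (-31/28)·(13) + (47/28)·(1) = -89/7.

v̂ = -12.7143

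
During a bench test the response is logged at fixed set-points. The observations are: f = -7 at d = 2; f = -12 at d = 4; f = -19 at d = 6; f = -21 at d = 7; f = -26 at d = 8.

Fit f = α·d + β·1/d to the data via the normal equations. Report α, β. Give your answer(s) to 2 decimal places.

α = -3.12, β = -0.90

Setting ∂/∂α … = 0 gives: 169·α + 5·β = -531;  5·α + (10621/28224)·β = -191/12.
Δ = 169·(10621/28224) − 5² = 1089349/28224.
α = ((-531)·(10621/28224) − 5·(-191/12))/(1089349/28224) = -3393591/1089349; β = (169·(-191/12) − 5·(-531))/(1089349/28224) = -985488/1089349.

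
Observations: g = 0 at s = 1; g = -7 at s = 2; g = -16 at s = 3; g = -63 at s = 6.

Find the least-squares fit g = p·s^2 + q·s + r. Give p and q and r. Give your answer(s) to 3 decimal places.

Normal-equation sums: Σs^2·s^2 = 1394, Σs^2·s = 252, Σs^2 = 50, Σs·s = 50, Σs = 12, Σ1 = 4.
For Mᵀg: Σs^2·g = -2440, Σs·g = -440, Σg = -86.
Row-reducing yields p = -273/181, q = -364/181, r = 613/181.

p = -1.508, q = -2.011, r = 3.387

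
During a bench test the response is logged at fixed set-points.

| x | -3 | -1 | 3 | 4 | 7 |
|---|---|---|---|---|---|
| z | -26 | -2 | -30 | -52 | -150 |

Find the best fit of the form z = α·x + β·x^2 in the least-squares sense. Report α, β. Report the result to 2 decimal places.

α = -0.67, β = -2.98

Normal-equation sums: Σx·x = 84, Σx·x^2 = 406, Σx^2·x^2 = 2820.
And Σx·z = -1268, Σx^2·z = -8688.
Normal equations: [[84, 406]; [406, 2820]]·[α, β]ᵀ = [-1268, -8688]ᵀ.
det = 84·2820 − 406² = 72044.
α = ((-1268)·2820 − 406·(-8688))/72044 = -12108/18011; β = (84·(-8688) − 406·(-1268))/72044 = -7678/2573.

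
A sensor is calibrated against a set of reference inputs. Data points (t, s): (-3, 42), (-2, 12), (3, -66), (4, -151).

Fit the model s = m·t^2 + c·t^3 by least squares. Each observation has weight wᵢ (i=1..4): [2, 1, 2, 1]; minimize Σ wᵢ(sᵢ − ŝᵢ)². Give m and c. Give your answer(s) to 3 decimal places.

m = -1.344, c = -2.015

Compute the Gram sums: Σwᵢ·t^2·t^2 = 596, Σwᵢ·t^2·t^3 = 992, Σwᵢ·t^3·t^3 = 7076.
For XᵀWs: Σwᵢ·t^2·s = -2800, Σwᵢ·t^3·s = -15592.
So XᵀWX·[m, c]ᵀ = XᵀWs: [[596, 992]; [992, 7076]]·[m, c]ᵀ = [-2800, -15592]ᵀ.
det = 596·7076 − 992² = 3233232.
m = ((-2800)·7076 − 992·(-15592))/3233232 = -90532/67359; c = (596·(-15592) − 992·(-2800))/3233232 = -135734/67359.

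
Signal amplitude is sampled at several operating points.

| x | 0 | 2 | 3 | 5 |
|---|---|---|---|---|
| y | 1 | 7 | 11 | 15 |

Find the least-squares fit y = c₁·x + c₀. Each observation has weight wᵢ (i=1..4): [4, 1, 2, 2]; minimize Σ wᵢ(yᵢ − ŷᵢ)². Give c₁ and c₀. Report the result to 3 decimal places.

MᵀWM·[c₁, c₀]ᵀ = MᵀWy reads: 72·c₁ + 18·c₀ = 230;  18·c₁ + 9·c₀ = 63.
Δ = 72·9 − 18² = 324.
c₁ = (230·9 − 18·63)/324 = 26/9; c₀ = (72·63 − 18·230)/324 = 11/9.

c₁ = 2.889, c₀ = 1.222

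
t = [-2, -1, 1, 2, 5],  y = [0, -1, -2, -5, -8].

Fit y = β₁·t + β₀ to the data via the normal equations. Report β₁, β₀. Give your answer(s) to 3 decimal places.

Sums needed: Σt·t = 35, Σt = 5, Σ1 = 5.
And Σt·y = -51, Σy = -16.
So XᵀX·[β₁, β₀]ᵀ = Xᵀy: [[35, 5]; [5, 5]]·[β₁, β₀]ᵀ = [-51, -16]ᵀ.
Δ = 35·5 − 5² = 150.
β₁ = ((-51)·5 − 5·(-16))/150 = -7/6; β₀ = (35·(-16) − 5·(-51))/150 = -61/30.

β₁ = -1.167, β₀ = -2.033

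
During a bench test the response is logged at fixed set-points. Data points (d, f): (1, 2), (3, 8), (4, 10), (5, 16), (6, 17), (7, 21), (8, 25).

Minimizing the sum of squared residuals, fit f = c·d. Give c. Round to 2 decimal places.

c = 2.98

Setting ∂/∂c … = 0 gives: 200·c = 595.
c = 595/200 = 2.975.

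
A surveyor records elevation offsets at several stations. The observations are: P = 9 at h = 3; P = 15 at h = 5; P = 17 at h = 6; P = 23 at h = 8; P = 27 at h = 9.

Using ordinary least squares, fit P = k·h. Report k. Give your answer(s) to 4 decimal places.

k = 2.9349

Setting ∂/∂k … = 0 gives: 215·k = 631.
(Σh·h = 215, Σh·P = 631.)
k = 631/215 = 2.93488.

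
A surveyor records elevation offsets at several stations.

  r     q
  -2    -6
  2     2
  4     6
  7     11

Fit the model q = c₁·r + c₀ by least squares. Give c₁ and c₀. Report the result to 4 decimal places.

c₁ = 1.9006, c₀ = -1.9766

Compute the Gram sums: Σr·r = 73, Σr = 11, Σ1 = 4.
Right-hand side: Σr·q = 117, Σq = 13.
XᵀX·[c₁, c₀]ᵀ = Xᵀq becomes [[73, 11]; [11, 4]]·[c₁, c₀]ᵀ = [117, 13]ᵀ.
Δ = 73·4 − 11² = 171.
c₁ = (117·4 − 11·13)/171 = 325/171; c₀ = (73·13 − 11·117)/171 = -338/171.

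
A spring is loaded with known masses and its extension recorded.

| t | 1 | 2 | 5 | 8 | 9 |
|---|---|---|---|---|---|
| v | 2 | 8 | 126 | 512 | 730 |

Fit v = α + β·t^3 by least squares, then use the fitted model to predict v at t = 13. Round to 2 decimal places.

Normal-equation sums: Σ1 = 5, Σt^3 = 1375, Σt^3·t^3 = 809275.
For Mᵀv: Σv = 1378, Σt^3·v = 810130.
Δ = 5·809275 − 1375² = 2155750.
α = (1378·809275 − 1375·810130)/2155750 = 25044/43115; β = (5·810130 − 1375·1378)/2155750 = 43118/43115.
At t = 13: v̂ = (25044/43115)·(1) + (43118/43115)·(2197) = 18951058/8623.

v̂ = 2197.73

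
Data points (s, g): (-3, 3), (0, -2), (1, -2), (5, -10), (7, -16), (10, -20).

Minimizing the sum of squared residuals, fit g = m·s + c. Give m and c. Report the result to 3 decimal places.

The normal equations are: 184·m + 20·c = -373;  20·m + 6·c = -47.
Determinant 184·6 − 20² = 704.
m = ((-373)·6 − 20·(-47))/704 = -59/32; c = (184·(-47) − 20·(-373))/704 = -27/16.

m = -1.844, c = -1.688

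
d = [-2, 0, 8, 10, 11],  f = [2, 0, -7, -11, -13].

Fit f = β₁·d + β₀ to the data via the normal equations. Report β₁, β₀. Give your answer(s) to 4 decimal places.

With design matrix M, MᵀM = [[289, 27]; [27, 5]] and Mᵀf = [-313, -29]ᵀ.
det = 289·5 − 27² = 716.
β₁ = ((-313)·5 − 27·(-29))/716 = -391/358; β₀ = (289·(-29) − 27·(-313))/716 = 35/358.

β₁ = -1.0922, β₀ = 0.0978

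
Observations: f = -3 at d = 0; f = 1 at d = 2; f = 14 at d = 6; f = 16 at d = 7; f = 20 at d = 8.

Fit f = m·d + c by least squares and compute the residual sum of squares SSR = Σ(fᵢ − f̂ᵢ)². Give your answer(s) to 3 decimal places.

Normal-equation sums: Σd·d = 153, Σd = 23, Σ1 = 5.
And Σd·f = 358, Σf = 48.
So MᵀM·[m, c]ᵀ = Mᵀf: [[153, 23]; [23, 5]]·[m, c]ᵀ = [358, 48]ᵀ.
Eliminating c: 5·(row 1) − 23·(row 2) gives 236·m = 5·358 − 23·48 = 686, so m = 343/118.
Then c = (48 − 23·(343/118))/5 = -445/118.
Residuals: 91/118, -123/118, 39/118, -34/59, 61/118; SSR = 141/59.

SSR = 2.390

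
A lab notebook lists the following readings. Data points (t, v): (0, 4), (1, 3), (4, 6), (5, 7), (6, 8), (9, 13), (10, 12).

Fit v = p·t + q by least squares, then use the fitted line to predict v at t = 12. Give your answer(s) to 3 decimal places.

v̂ = 14.405

Sums needed: Σt·t = 259, Σt = 35, Σ1 = 7.
Moment sums: Σt·v = 347, Σv = 53.
Normal equations: [[259, 35]; [35, 7]]·[p, q]ᵀ = [347, 53]ᵀ.
Determinant 259·7 − 35² = 588.
p = (347·7 − 35·53)/588 = 41/42; q = (259·53 − 35·347)/588 = 113/42.
At t = 12: v̂ = (41/42)·(12) + (113/42)·(1) = 605/42.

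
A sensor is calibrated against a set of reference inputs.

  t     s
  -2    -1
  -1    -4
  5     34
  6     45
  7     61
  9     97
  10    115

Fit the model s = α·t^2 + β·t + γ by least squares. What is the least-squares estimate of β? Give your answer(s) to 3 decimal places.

Forming MᵀM = [[20900, 2404, 296]; [2404, 296, 34]; [296, 34, 7]] and Mᵀs = [24808, 2896, 347]ᵀ gives MᵀM·[α, β, γ]ᵀ = Mᵀs.
Inverting the 3×3 Gram matrix, [α, β, γ]ᵀ = [136903/142908, 311125/142908, -36011/23818]ᵀ.

β = 2.177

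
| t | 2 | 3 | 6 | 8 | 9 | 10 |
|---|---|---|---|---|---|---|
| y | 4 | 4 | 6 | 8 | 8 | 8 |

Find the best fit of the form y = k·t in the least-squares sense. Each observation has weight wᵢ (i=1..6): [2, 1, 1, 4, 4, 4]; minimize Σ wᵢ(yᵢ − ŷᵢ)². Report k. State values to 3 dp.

k = 0.898

Forming AᵀWA = [[1033]] and AᵀWy = [928]ᵀ gives AᵀWA·[k]ᵀ = AᵀWy.
Hence k = 928 / 1033 ≈ 0.898354.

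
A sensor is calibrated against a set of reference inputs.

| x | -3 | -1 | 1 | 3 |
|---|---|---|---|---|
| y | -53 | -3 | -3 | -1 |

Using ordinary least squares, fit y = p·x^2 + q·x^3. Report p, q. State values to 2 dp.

p = -3.00, q = 0.96

The normal equations are: 164·p + 0·q = -492;  0·p + 1460·q = 1404.
Eliminating q: 1460·(row 1) − 0·(row 2) gives 239440·p = 1460·(-492) − 0·1404 = -718320, so p = -3.
Then q = (1404 − 0·(-3))/1460 = 351/365.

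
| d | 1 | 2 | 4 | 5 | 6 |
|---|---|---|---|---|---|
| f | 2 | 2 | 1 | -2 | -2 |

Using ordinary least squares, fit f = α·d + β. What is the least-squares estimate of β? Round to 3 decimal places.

Normal-equation sums: Σd·d = 82, Σd = 18, Σ1 = 5.
For Xᵀf: Σd·f = -12, Σf = 1.
So XᵀX·[α, β]ᵀ = Xᵀf: [[82, 18]; [18, 5]]·[α, β]ᵀ = [-12, 1]ᵀ.
Δ = 82·5 − 18² = 86.
α = ((-12)·5 − 18·1)/86 = -39/43; β = (82·1 − 18·(-12))/86 = 149/43.

β = 3.465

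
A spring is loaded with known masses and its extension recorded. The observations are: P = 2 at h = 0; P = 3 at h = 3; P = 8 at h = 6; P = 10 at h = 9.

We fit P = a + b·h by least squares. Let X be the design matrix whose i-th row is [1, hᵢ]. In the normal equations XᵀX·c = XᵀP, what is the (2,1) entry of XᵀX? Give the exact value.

18

Row 2 ↔ basis h, column 1 ↔ basis 1, so (XᵀX)_{2,1} = Σᵢ h = (0)·(1) + (3)·(1) + (6)·(1) + (9)·(1) = 18.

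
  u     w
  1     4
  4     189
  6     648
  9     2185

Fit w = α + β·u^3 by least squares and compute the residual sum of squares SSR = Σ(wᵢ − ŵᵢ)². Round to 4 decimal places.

SSR = 8.7520

The normal system MᵀM·[α, β]ᵀ = Mᵀw is [[4, 1010]; [1010, 582194]]·[α, β]ᵀ = [3026, 1744933]ᵀ.
Determinant 4·582194 − 1010² = 1308676.
α = (3026·582194 − 1010·1744933)/1308676 = -331643/654338; β = (4·1744933 − 1010·3026)/1308676 = 980868/327169.
Residuals: 987259/654338, -1549579/654338, 607691/654338, -45371/654338; SSR = 2863369/327169.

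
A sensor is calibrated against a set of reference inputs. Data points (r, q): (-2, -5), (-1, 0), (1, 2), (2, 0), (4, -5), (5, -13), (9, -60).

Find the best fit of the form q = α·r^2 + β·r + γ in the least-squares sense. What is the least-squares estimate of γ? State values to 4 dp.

γ = 1.9899

AᵀA·[α, β, γ]ᵀ = Aᵀq reads: 7476·α + 918·β + 132·γ = -5283;  918·α + 132·β + 18·γ = -613;  132·α + 18·β + 7·γ = -81.
(Σr^2·r^2 = 7476, Σr^2·r = 918, Σr^2 = 132, Σr·r = 132, Σr = 18, Σ1 = 7, Σr^2·q = -5283, Σr·q = -613, Σq = -81.)
Inverting the 3×3 Gram matrix, [α, β, γ]ᵀ = [-195/206, 25769/15450, 5124/2575]ᵀ.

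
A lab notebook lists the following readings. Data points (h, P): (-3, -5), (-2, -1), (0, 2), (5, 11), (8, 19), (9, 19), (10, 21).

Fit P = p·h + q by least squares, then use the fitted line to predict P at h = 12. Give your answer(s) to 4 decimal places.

P̂ = 25.3826

Setting ∂/∂p … = 0 gives: 283·p + 27·q = 605;  27·p + 7·q = 66.
Δ = 283·7 − 27² = 1252.
p = (605·7 − 27·66)/1252 = 2453/1252; q = (283·66 − 27·605)/1252 = 2343/1252.
At h = 12: P̂ = (2453/1252)·(12) + (2343/1252)·(1) = 31779/1252.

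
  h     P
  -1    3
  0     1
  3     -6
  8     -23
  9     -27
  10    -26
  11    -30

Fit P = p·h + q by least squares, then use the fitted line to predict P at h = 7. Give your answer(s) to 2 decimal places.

The normal system AᵀA·[p, q]ᵀ = AᵀP is [[376, 40]; [40, 7]]·[p, q]ᵀ = [-1038, -108]ᵀ.
Determinant 376·7 − 40² = 1032.
p = ((-1038)·7 − 40·(-108))/1032 = -491/172; q = (376·(-108) − 40·(-1038))/1032 = 38/43.
At h = 7: P̂ = (-491/172)·(7) + (38/43)·(1) = -3285/172.

P̂ = -19.10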